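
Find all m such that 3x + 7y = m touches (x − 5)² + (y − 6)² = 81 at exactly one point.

m = 57 ± 9√58

For a tangent, require d(centre, line) = r = 9.
|3·5 + 7·6 − m| / √58 = 9
|m − (57)| = 9√58.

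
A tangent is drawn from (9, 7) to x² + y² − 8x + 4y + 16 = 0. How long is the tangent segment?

The centre is (4, −2) and r = 2. The square of the distance from P to the centre is 25 + 81 = 106.
Power of the point: PT² = |PO|² − r² = 102, so PT = √102.

√102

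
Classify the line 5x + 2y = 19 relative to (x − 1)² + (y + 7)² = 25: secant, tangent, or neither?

Substituting the line into the circle gives 29x² − 338x + 993 = 0.
Discriminant = (−338)² − 4·29·(993) = −944 < 0.
No real roots: the line does not meet the circle.

neither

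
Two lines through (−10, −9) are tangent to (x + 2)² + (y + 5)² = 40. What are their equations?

Let a tangent through (−10, −9) have slope m. Its distance from (−2, −5) must equal 2√10:
[m·(8) − (4)]² = 40(m² + 1)
3m² − 8m − 3 = 0, so m = −1/3 or m = 3.
Through (−10, −9) these give x + 3y = −37 and 3x − y = −21.

x + 3y = −37 and 3x − y = −21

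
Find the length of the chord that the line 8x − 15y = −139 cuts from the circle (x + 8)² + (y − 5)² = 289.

34

The distance from (−8, 5) to the line is 0/√289, and r² = 289.
Half the chord is √(r² − d²) = √(289), so the full chord is 34.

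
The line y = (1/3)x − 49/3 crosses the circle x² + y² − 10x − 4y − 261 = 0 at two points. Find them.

(4, −15) and (16, −11)

Substitute y = (−49 + x)/3:
10x² − 200x + 640 = 0  ⟹  x² − 20x + 64 = 0
x = 16 or x = 4, giving (16, −11) and (4, −15).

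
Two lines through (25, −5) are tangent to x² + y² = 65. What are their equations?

Let a tangent through (25, −5) have slope m. Its distance from (0, 0) must equal √65:
(−25m − (5))² = 65(m² + 1)
56m² + 25m − 4 = 0, so m = −4/7 or m = 1/8.
Through (25, −5) these give 4x + 7y = 65 and x − 8y = 65.

4x + 7y = 65 and x − 8y = 65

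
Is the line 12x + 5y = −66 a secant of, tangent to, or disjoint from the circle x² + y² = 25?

disjoint

Centre (0, 0), r² = 25. Distance² from centre to line = (66)²/169 = 4356/169.
Since d² > r², the line lies outside the circle.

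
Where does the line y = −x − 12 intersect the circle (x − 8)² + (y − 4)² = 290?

(−5, −7) and (−3, −9)

Substitute y = −x − 12:
2x² + 16x + 30 = 0  ⟹  x² + 8x + 15 = 0
x = −3 or x = −5, giving (−3, −9) and (−5, −7).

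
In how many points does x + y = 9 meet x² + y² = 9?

d² = (1·0 + 1·0 − (9))²/2 = 81/2; r² = 9.
Since d² > r², the line lies outside the circle.

0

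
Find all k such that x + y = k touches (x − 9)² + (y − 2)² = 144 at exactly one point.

k = 11 ± 12√2

The line touches the circle iff its distance from (9, 2) is 12:
|1·9 + 1·2 − k| / √2 = 12
|k − (11)| = 12√2.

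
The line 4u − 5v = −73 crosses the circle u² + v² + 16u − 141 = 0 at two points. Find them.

Substitute v = (73 + 4u)/5:
41u² + 984u + 1804 = 0  ⟹  u² + 24u + 44 = 0
u = −2 or u = −22, giving (−2, 13) and (−22, −3).

(−22, −3) and (−2, 13)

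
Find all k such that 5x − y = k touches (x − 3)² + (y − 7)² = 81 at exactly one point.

For a tangent, require d(centre, line) = r = 9.
|5·3 − 1·7 − k| / √26 = 9
|k − (8)| = 9√26.

k = 8 ± 9√26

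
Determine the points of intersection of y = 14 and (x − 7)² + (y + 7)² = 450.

Express y = 14 and substitute into the circle:
x² − 14x + 40 = 0
x = 10 or x = 4, giving (10, 14) and (4, 14).

(4, 14) and (10, 14)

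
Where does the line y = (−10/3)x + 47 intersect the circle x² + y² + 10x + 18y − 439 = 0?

Express y = (141 − 10x)/3 and substitute into the circle:
109x² − 3270x + 23544 = 0  ⟹  x² − 30x + 216 = 0
x = 18 or x = 12, giving (18, −13) and (12, 7).

(12, 7) and (18, −13)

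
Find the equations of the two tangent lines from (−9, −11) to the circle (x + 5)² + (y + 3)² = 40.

3x + y = −38 and x − 3y = 24

Write the tangent as mx − y + (−11 − m·(−9)) = 0 and set its distance from the centre to 2√10:
(4m − (8))² = 40(m² + 1)
3m² + 8m − 3 = 0, so m = −3 or m = 1/3.
Through (−9, −11) these give 3x + y = −38 and x − 3y = 24.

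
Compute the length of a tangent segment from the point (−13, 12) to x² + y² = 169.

12

Centre (0, 0), r² = 169. |PO|² = (−13)² + (12)² = 313.
Power of the point: PT² = |PO|² − r² = 144, so PT = 12.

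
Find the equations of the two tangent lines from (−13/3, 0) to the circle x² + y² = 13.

3x + 2y = −13 and 3x − 2y = −13

A line y − (0) = m(x − (−13/3)) is tangent when its distance from (0, 0) is √13:
[m·(13/3) − (0)]² = 13(m² + 1)
4m² − 9 = 0, so m = −3/2 or m = 3/2.
Through (−13/3, 0) these give 3x + 2y = −13 and 3x − 2y = −13.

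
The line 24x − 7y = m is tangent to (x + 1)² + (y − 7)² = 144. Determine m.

m = −373 or m = 227

The line touches the circle iff its distance from (−1, 7) is 12:
|24·(−1) − 7·7 − m| / √625 = 12
|m − (−73)| = 12·25, so m = 227 or m = −373.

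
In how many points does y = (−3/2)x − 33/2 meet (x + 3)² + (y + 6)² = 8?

Substituting the line into the circle gives 13x² + 150x + 445 = 0.
Δ = 22500 − 23140 = −640.
No real roots: the line does not meet the circle.

0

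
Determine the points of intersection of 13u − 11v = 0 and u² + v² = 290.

From the line, v = (13u)/11. Substituting:
290u² − 35090 = 0  ⟹  u² − 121 = 0
u = 11 or u = −11, giving (11, 13) and (−11, −13).

(−11, −13) and (11, 13)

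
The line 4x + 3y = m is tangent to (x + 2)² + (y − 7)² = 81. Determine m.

Tangency holds when the distance from the centre (−2, 7) to the line equals the radius 9:
|4·(−2) + 3·7 − m| / √25 = 9
|m − (13)| = 9·5, so m = 58 or m = −32.

m = −32 or m = 58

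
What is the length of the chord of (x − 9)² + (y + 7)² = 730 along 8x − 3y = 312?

Express y = (−312 + 8x)/3 and substitute into the circle:
73x² − 4818x + 78840 = 0  ⟹  x² − 66x + 1080 = 0
x = 36 or x = 30, giving (36, −8) and (30, −24).
|(36, −8) − (30, −24)| = √((6)² + (16)²) = 2√73.

2√73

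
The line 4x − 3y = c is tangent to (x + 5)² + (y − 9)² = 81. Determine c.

c = −92 or c = −2

For a tangent, require d(centre, line) = r = 9.
|4·(−5) − 3·9 − c| / √25 = 9
|c − (−47)| = 9·5, so c = −2 or c = −92.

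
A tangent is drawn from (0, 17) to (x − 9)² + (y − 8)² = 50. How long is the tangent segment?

With centre O = (9, 8), |OP|² = 162 and r² = 50.
The tangent meets the radius at right angles, so tangent² = |PO|² − r² = 162 − 50 = 112.

4√7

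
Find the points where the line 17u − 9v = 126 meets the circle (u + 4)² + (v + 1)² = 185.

(0, −14) and (9, 3)

Substitute v = (−126 + 17u)/9:
370u² − 3330u = 0  ⟹  u² − 9u = 0
u = 9 or u = 0, giving (9, 3) and (0, −14).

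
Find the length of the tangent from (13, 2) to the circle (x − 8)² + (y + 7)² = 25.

9

The centre is (8, −7) and r = 5. The square of the distance from P to the centre is 25 + 81 = 106.
Power of the point: PT² = |PO|² − r² = 81, so PT = 9.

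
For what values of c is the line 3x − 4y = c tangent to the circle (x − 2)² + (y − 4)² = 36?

c = −40 or c = 20

The line touches the circle iff its distance from (2, 4) is 6:
|3·2 − 4·4 − c| / √25 = 6
|c − (−10)| = 6·5, so c = 20 or c = −40.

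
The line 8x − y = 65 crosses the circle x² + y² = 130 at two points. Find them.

(7, −9) and (9, 7)

Express y = 8x − 65 and substitute into the circle:
65x² − 1040x + 4095 = 0  ⟹  x² − 16x + 63 = 0
x = 9 or x = 7, giving (9, 7) and (7, −9).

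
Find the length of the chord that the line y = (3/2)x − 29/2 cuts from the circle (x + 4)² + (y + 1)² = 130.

2√13

Centre (−4, −1), r² = 130. Perpendicular distance d from centre to line = |−39| / √13 = 39/√13.
Chord = 2√(r² − d²) = 2·√(13) = 2√13.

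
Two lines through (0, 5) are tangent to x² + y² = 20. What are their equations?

x + 2y = 10 and x − 2y = −10

Let a tangent through (0, 5) have slope m. Its distance from (0, 0) must equal 2√5:
(0m − (−5))² = 20(m² + 1)
4m² − 1 = 0, so m = −1/2 or m = 1/2.
Through (0, 5) these give x + 2y = 10 and x − 2y = −10.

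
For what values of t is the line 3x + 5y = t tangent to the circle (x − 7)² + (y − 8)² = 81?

t = 61 ± 9√34

For a tangent, require d(centre, line) = r = 9.
|3·7 + 5·8 − t| / √34 = 9
|t − (61)| = 9√34.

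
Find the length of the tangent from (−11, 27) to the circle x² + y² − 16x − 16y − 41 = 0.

The centre is (8, 8) and r = 13. The square of the distance from P to the centre is 361 + 361 = 722.
The tangent meets the radius at right angles, so tangent² = |PO|² − r² = 722 − 169 = 553.

√553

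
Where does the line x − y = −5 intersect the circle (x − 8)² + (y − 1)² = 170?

(−5, 0) and (9, 14)

Substitute y = x + 5:
2x² − 8x − 90 = 0  ⟹  x² − 4x − 45 = 0
x = 9 or x = −5, giving (9, 14) and (−5, 0).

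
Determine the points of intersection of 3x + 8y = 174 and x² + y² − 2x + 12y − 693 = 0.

(2, 21) and (18, 15)

Express y = (174 − 3x)/8 and substitute into the circle:
73x² − 1460x + 2628 = 0  ⟹  x² − 20x + 36 = 0
x = 18 or x = 2, giving (18, 15) and (2, 21).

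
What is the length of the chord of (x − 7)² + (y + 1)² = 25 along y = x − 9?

7√2

Express y = x − 9 and substitute into the circle:
2x² − 30x + 88 = 0  ⟹  x² − 15x + 44 = 0
x = 11 or x = 4, giving (11, 2) and (4, −5).
|(11, 2) − (4, −5)| = √((7)² + (7)²) = 7√2.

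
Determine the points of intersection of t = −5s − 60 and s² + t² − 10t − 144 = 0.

(−13, 5) and (−12, 0)

Substitute t = −5s − 60:
26s² + 650s + 4056 = 0  ⟹  s² + 25s + 156 = 0
s = −12 or s = −13, giving (−12, 0) and (−13, 5).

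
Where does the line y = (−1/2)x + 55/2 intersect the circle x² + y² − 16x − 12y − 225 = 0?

From the line, y = (55 − x)/2. Substituting:
5x² − 150x + 805 = 0  ⟹  x² − 30x + 161 = 0
x = 23 or x = 7, giving (23, 16) and (7, 24).

(7, 24) and (23, 16)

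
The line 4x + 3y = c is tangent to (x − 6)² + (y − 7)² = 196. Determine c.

c = −25 or c = 115

For a tangent, require d(centre, line) = r = 14.
|4·6 + 3·7 − c| / √25 = 14
|c − (45)| = 14·5, so c = 115 or c = −25.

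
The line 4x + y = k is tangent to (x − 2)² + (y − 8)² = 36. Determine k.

The line touches the circle iff its distance from (2, 8) is 6:
|4·2 + 1·8 − k| / √17 = 6
|k − (16)| = 6√17.

k = 16 ± 6√17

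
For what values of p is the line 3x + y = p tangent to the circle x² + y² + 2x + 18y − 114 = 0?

The line touches the circle iff its distance from (−1, −9) is 14:
|3·(−1) + 1·(−9) − p| / √10 = 14
|p − (−12)| = 14√10.

p = −12 ± 14√10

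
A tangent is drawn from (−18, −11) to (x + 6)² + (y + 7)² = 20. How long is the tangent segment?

2√35

Centre (−6, −7), r² = 20. |PO|² = (−12)² + (−4)² = 160.
By the tangent–radius right angle, tangent length = √(|PO|² − r²) = √140 = 2√35.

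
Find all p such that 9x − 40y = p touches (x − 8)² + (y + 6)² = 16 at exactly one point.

For a tangent, require d(centre, line) = r = 4.
|9·8 − 40·(−6) − p| / √1681 = 4
|p − (312)| = 4·41, so p = 476 or p = 148.

p = 148 or p = 476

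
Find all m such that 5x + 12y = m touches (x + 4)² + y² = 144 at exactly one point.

m = −176 or m = 136

For a tangent, require d(centre, line) = r = 12.
|5·(−4) + 12·0 − m| / √169 = 12
|m − (−20)| = 12·13, so m = 136 or m = −176.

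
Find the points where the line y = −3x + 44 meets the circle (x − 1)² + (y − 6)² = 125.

Substitute y = −3x + 44:
10x² − 230x + 1320 = 0  ⟹  x² − 23x + 132 = 0
x = 12 or x = 11, giving (12, 8) and (11, 11).

(11, 11) and (12, 8)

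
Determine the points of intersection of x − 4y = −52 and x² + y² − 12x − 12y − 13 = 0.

(0, 13) and (8, 15)

Express y = (52 + x)/4 and substitute into the circle:
17x² − 136x = 0  ⟹  x² − 8x = 0
x = 8 or x = 0, giving (8, 15) and (0, 13).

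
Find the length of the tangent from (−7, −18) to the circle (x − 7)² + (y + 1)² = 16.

The centre is (7, −1) and r = 4. The square of the distance from P to the centre is 196 + 289 = 485.
The tangent meets the radius at right angles, so tangent² = |PO|² − r² = 485 − 16 = 469.

√469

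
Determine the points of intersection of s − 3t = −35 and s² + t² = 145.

(−8, 9) and (1, 12)

Express t = (35 + s)/3 and substitute into the circle:
10s² + 70s − 80 = 0  ⟹  s² + 7s − 8 = 0
s = 1 or s = −8, giving (1, 12) and (−8, 9).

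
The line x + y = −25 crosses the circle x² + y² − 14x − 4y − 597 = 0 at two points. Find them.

From the line, y = −x − 25. Substituting:
2x² + 40x + 128 = 0  ⟹  x² + 20x + 64 = 0
x = −4 or x = −16, giving (−4, −21) and (−16, −9).

(−16, −9) and (−4, −21)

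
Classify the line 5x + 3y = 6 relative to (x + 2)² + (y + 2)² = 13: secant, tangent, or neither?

neither

Centre (−2, −2), r² = 13. Distance² from centre to line = (−22)²/34 = 242/17.
Since d² > r², the line lies outside the circle.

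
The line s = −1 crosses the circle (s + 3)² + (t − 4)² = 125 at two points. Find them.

The line gives s = −1. Substituting into the circle:
t² − 8t − 105 = 0
t = 15 or t = −7, giving (−1, 15) and (−1, −7).

(−1, −7) and (−1, 15)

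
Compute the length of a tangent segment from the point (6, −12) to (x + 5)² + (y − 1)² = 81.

The centre is (−5, 1) and r = 9. The square of the distance from P to the centre is 121 + 169 = 290.
The tangent meets the radius at right angles, so tangent² = |PO|² − r² = 290 − 81 = 209.

√209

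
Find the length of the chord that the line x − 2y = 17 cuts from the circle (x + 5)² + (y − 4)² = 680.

Express y = (−17 + x)/2 and substitute into the circle:
5x² − 10x − 1995 = 0  ⟹  x² − 2x − 399 = 0
x = 21 or x = −19, giving (21, 2) and (−19, −18).
|(21, 2) − (−19, −18)| = √((40)² + (20)²) = 20√5.

20√5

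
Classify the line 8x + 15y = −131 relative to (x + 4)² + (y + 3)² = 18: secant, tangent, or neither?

Centre (−4, −3), r² = 18. Distance² from centre to line = (54)²/289 = 2916/289.
Since d² < r², the line cuts the circle twice.

secant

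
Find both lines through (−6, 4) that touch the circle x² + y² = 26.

x − 5y = −26 and 5x + y = −26

Let a tangent through (−6, 4) have slope m. Its distance from (0, 0) must equal √26:
(6m − (−4))² = 26(m² + 1)
5m² + 24m − 5 = 0, so m = 1/5 or m = −5.
Through (−6, 4) these give x − 5y = −26 and 5x + y = −26.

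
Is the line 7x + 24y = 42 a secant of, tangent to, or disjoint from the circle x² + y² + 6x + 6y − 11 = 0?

disjoint

Substituting the line into the circle gives 625x² + 1860x + 1476 = 0.
Δ = 3459600 − 3690000 = −230400.
No real roots: the line does not meet the circle.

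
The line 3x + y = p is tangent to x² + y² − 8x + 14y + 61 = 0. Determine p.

p = 5 ± 2√10

Tangency holds when the distance from the centre (4, −7) to the line equals the radius 2:
|3·4 + 1·(−7) − p| / √10 = 2
|p − (5)| = 2√10.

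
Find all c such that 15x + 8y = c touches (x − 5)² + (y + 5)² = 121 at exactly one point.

Tangency holds when the distance from the centre (5, −5) to the line equals the radius 11:
|15·5 + 8·(−5) − c| / √289 = 11
|c − (35)| = 11·17, so c = 222 or c = −152.

c = −152 or c = 222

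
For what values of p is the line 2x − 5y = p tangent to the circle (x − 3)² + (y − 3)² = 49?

The line touches the circle iff its distance from (3, 3) is 7:
|2·3 − 5·3 − p| / √29 = 7
|p − (−9)| = 7√29.

p = −9 ± 7√29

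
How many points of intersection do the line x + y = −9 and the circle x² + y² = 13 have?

Substituting the line into the circle gives 2x² + 18x + 68 = 0.
Discriminant = (18)² − 4·2·(68) = −220 < 0.
No real roots: the line does not meet the circle.

0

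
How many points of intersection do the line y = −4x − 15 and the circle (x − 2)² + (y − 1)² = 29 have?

Substituting the line into the circle gives 17x² + 124x + 231 = 0.
Δ = 15376 − 15708 = −332.
No real roots: the line does not meet the circle.

0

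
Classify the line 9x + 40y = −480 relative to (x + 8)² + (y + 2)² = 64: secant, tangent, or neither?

tangent

Substituting the line into the circle gives 1681x² + 32800x + 160000 = 0.
Δ = 1075840000 − 1075840000 = 0.
A repeated root: the line is tangent.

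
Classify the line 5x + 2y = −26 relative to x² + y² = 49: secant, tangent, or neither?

secant

Substituting the line into the circle gives 29x² + 260x + 480 = 0.
Δ = 67600 − 55680 = 11920.
Two real roots: the line is a secant.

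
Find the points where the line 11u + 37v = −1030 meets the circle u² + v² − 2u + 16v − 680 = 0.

(−23, −21) and (14, −32)

Express v = (−1030 − 11u)/37 and substitute into the circle:
1490u² + 13410u − 479780 = 0  ⟹  u² + 9u − 322 = 0
u = 14 or u = −23, giving (14, −32) and (−23, −21).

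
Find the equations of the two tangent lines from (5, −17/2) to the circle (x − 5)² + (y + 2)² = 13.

Let a tangent through (5, −17/2) have slope m. Its distance from (5, −2) must equal √13:
[m·(0) − (13/2)]² = 13(m² + 1)
4m² − 9 = 0, so m = 3/2 or m = −3/2.
Through (5, −17/2) these give 3x − 2y = 32 and 3x + 2y = −2.

3x − 2y = 32 and 3x + 2y = −2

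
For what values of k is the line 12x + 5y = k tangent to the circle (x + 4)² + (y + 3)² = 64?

Tangency holds when the distance from the centre (−4, −3) to the line equals the radius 8:
|12·(−4) + 5·(−3) − k| / √169 = 8
|k − (−63)| = 8·13, so k = 41 or k = −167.

k = −167 or k = 41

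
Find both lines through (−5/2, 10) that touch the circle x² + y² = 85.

2x + 9y = 85 and 6x − 7y = −85

Let a tangent through (−5/2, 10) have slope m. Its distance from (0, 0) must equal √85:
(5/2m − (−10))² = 85(m² + 1)
63m² − 40m − 12 = 0, so m = −2/9 or m = 6/7.
With m = −2/9: 2x + 9y = 85. With m = 6/7: 6x − 7y = −85.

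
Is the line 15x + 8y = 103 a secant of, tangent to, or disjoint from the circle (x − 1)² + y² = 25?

Centre (1, 0), r² = 25. Distance² from centre to line = (−88)²/289 = 7744/289.
Since d² > r², the line lies outside the circle.

disjoint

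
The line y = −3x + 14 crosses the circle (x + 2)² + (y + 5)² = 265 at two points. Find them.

(1, 11) and (10, −16)

From the line, y = −3x + 14. Substituting:
10x² − 110x + 100 = 0  ⟹  x² − 11x + 10 = 0
x = 10 or x = 1, giving (10, −16) and (1, 11).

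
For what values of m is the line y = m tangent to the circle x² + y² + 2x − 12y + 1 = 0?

For a tangent, require d(centre, line) = r = 6.
|0·(−1) + 1·6 − m| / √1 = 6
|m − (6)| = 6, so m = 12 or m = 0.

m = 0 or m = 12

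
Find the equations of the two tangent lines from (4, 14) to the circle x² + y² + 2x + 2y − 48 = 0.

x − y = −10 and 7x + y = 42

Let a tangent through (4, 14) have slope m. Its distance from (−1, −1) must equal 5√2:
(−5m − (−15))² = 50(m² + 1)
m² + 6m − 7 = 0, so m = 1 or m = −7.
Through (4, 14) these give x − y = −10 and 7x + y = 42.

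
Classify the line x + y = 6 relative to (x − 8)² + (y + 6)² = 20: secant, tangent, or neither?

Substituting the line into the circle gives 2x² − 40x + 188 = 0.
Discriminant = (−40)² − 4·2·(188) = 96 > 0.
Two real roots: the line is a secant.

secant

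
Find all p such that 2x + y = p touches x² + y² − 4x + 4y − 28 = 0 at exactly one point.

p = 2 ± 6√5

The line touches the circle iff its distance from (2, −2) is 6:
|2·2 + 1·(−2) − p| / √5 = 6
|p − (2)| = 6√5.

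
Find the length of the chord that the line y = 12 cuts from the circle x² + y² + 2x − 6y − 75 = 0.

Centre (−1, 3), r² = 85. Perpendicular distance d from centre to line = |−9| / √1 = 9.
Chord = 2√(r² − d²) = 2·√(4) = 4.

4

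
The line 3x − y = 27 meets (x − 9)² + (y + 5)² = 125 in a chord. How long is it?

The distance from (9, −5) to the line is 5/√10, and r² = 125.
Half the chord is √(r² − d²) = √(245/2), so the full chord is 7√10.

7√10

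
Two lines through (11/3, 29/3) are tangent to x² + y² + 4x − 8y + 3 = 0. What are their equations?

A line y − (29/3) = m(x − (11/3)) is tangent when its distance from (−2, 4) is √17:
(−17/3m − (−17/3))² = 17(m² + 1)
4m² − 17m + 4 = 0, so m = 4 or m = 1/4.
Through (11/3, 29/3) these give 4x − y = 5 and x − 4y = −35.

4x − y = 5 and x − 4y = −35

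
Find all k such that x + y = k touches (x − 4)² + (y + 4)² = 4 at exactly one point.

k = ±2√2

The line touches the circle iff its distance from (4, −4) is 2:
|1·4 + 1·(−4) − k| / √2 = 2
|k| = 2√2.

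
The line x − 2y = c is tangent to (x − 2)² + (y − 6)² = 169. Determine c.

Tangency holds when the distance from the centre (2, 6) to the line equals the radius 13:
|1·2 − 2·6 − c| / √5 = 13
|c − (−10)| = 13√5.

c = −10 ± 13√5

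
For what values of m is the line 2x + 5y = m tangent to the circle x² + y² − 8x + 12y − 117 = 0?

m = −22 ± 13√29

Tangency holds when the distance from the centre (4, −6) to the line equals the radius 13:
|2·4 + 5·(−6) − m| / √29 = 13
|m − (−22)| = 13√29.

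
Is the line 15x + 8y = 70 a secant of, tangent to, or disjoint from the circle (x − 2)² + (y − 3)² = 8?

Centre (2, 3), r² = 8. Distance² from centre to line = (−16)²/289 = 256/289.
Since d² < r², the line cuts the circle twice.

secant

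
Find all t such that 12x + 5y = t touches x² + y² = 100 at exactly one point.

t = −130 or t = 130

For a tangent, require d(centre, line) = r = 10.
|12·0 + 5·0 − t| / √169 = 10
|t| = 10·13, so t = 130 or t = −130.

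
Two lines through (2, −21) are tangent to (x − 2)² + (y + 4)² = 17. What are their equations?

Write the tangent as mx − y + (−21 − m·(2)) = 0 and set its distance from the centre to √17:
[m·(0) − (17)]² = 17(m² + 1)
m² − 16 = 0, so m = 4 or m = −4.
With m = 4: 4x − y = 29. With m = −4: 4x + y = −13.

4x − y = 29 and 4x + y = −13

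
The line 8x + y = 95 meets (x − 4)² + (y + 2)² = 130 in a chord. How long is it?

Substitute y = −8x + 95:
65x² − 1560x + 9295 = 0  ⟹  x² − 24x + 143 = 0
x = 13 or x = 11, giving (13, −9) and (11, 7).
Chord length = distance between (13, −9) and (11, 7) = √260 = 2√65.

2√65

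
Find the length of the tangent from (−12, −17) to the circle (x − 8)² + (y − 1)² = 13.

3√79

With centre O = (8, 1), |OP|² = 724 and r² = 13.
Power of the point: PT² = |PO|² − r² = 711, so PT = 3√79.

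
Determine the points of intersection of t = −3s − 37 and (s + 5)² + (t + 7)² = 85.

From the line, t = −3s − 37. Substituting:
10s² + 190s + 840 = 0  ⟹  s² + 19s + 84 = 0
s = −7 or s = −12, giving (−7, −16) and (−12, −1).

(−12, −1) and (−7, −16)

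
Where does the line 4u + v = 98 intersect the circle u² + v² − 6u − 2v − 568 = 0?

From the line, v = −4u + 98. Substituting:
17u² − 782u + 8840 = 0  ⟹  u² − 46u + 520 = 0
u = 26 or u = 20, giving (26, −6) and (20, 18).

(20, 18) and (26, −6)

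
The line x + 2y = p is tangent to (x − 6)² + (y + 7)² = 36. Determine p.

For a tangent, require d(centre, line) = r = 6.
|1·6 + 2·(−7) − p| / √5 = 6
|p − (−8)| = 6√5.

p = −8 ± 6√5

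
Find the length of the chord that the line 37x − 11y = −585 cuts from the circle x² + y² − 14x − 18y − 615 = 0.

Express y = (585 + 37x)/11 and substitute into the circle:
1490x² + 34270x + 151980 = 0  ⟹  x² + 23x + 102 = 0
x = −6 or x = −17, giving (−6, 33) and (−17, −4).
|(−6, 33) − (−17, −4)| = √((11)² + (37)²) = √1490.

√1490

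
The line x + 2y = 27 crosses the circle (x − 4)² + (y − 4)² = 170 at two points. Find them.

From the line, y = (27 − x)/2. Substituting:
5x² − 70x − 255 = 0  ⟹  x² − 14x − 51 = 0
x = 17 or x = −3, giving (17, 5) and (−3, 15).

(−3, 15) and (17, 5)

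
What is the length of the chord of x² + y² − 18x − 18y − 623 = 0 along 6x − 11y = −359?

2√157

Centre (9, 9), r² = 785. Perpendicular distance d from centre to line = |314| / √157 = 314/√157.
Half the chord is √(r² − d²) = √(157), so the full chord is 2√157.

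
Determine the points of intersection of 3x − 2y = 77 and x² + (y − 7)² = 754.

Express y = (−77 + 3x)/2 and substitute into the circle:
13x² − 546x + 5265 = 0  ⟹  x² − 42x + 405 = 0
x = 27 or x = 15, giving (27, 2) and (15, −16).

(15, −16) and (27, 2)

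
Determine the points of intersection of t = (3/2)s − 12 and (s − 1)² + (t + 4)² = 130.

(−2, −15) and (10, 3)

Express t = (−24 + 3s)/2 and substitute into the circle:
13s² − 104s − 260 = 0  ⟹  s² − 8s − 20 = 0
s = 10 or s = −2, giving (10, 3) and (−2, −15).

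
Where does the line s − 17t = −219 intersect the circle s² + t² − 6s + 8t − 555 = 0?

(−15, 12) and (19, 14)

Substitute t = (219 + s)/17:
290s² − 1160s − 82650 = 0  ⟹  s² − 4s − 285 = 0
s = 19 or s = −15, giving (19, 14) and (−15, 12).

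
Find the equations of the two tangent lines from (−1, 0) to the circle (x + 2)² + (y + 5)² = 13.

Write the tangent as mx − y + (0 − m·(−1)) = 0 and set its distance from the centre to √13:
(−1m − (−5))² = 13(m² + 1)
6m² + 5m − 6 = 0, so m = 2/3 or m = −3/2.
With m = 2/3: 2x − 3y = −2. With m = −3/2: 3x + 2y = −3.

2x − 3y = −2 and 3x + 2y = −3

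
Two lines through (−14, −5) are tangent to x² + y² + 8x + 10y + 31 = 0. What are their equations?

Let a tangent through (−14, −5) have slope m. Its distance from (−4, −5) must equal √10:
(10m − (0))² = 10(m² + 1)
9m² − 1 = 0, so m = 1/3 or m = −1/3.
Through (−14, −5) these give x − 3y = 1 and x + 3y = −29.

x − 3y = 1 and x + 3y = −29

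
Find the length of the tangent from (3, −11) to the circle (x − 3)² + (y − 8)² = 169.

8√3

With centre O = (3, 8), |OP|² = 361 and r² = 169.
Power of the point: PT² = |PO|² − r² = 192, so PT = 8√3.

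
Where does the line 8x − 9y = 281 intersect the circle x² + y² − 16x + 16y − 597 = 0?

Express y = (−281 + 8x)/9 and substitute into the circle:
145x² − 4640x − 9860 = 0  ⟹  x² − 32x − 68 = 0
x = 34 or x = −2, giving (34, −1) and (−2, −33).

(−2, −33) and (34, −1)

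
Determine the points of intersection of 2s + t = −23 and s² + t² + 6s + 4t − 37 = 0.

(−10, −3) and (−8, −7)

Express t = −2s − 23 and substitute into the circle:
5s² + 90s + 400 = 0  ⟹  s² + 18s + 80 = 0
s = −8 or s = −10, giving (−8, −7) and (−10, −3).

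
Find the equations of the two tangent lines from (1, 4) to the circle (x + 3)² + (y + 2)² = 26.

Write the tangent as mx − y + (4 − m·(1)) = 0 and set its distance from the centre to √26:
(−4m − (−6))² = 26(m² + 1)
5m² + 24m − 5 = 0, so m = 1/5 or m = −5.
With m = 1/5: x − 5y = −19. With m = −5: 5x + y = 9.

x − 5y = −19 and 5x + y = 9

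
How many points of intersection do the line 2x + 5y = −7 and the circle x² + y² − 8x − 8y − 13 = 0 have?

Centre (4, 4), r² = 45. Distance² from centre to line = (35)²/29 = 1225/29.
Since d² < r², the line cuts the circle twice.

2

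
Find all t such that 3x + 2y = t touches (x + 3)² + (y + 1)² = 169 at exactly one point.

Tangency holds when the distance from the centre (−3, −1) to the line equals the radius 13:
|3·(−3) + 2·(−1) − t| / √13 = 13
|t − (−11)| = 13√13.

t = −11 ± 13√13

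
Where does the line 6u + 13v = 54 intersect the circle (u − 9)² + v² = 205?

Substitute v = (54 − 6u)/13:
205u² − 3690u − 18040 = 0  ⟹  u² − 18u − 88 = 0
u = 22 or u = −4, giving (22, −6) and (−4, 6).

(−4, 6) and (22, −6)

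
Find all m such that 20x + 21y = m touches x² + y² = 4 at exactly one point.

Tangency holds when the distance from the centre (0, 0) to the line equals the radius 2:
|20·0 + 21·0 − m| / √841 = 2
|m| = 2·29, so m = 58 or m = −58.

m = −58 or m = 58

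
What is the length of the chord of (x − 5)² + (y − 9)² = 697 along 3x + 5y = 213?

√34

The distance from (5, 9) to the line is 153/√34, and r² = 697.
Chord = 2√(r² − d²) = 2·√(17/2) = √34.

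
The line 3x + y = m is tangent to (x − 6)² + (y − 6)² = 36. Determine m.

m = 24 ± 6√10

For a tangent, require d(centre, line) = r = 6.
|3·6 + 1·6 − m| / √10 = 6
|m − (24)| = 6√10.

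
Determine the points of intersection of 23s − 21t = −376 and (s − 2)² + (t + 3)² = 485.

From the line, t = (376 + 23s)/21. Substituting:
970s² + 18430s − 19400 = 0  ⟹  s² + 19s − 20 = 0
s = 1 or s = −20, giving (1, 19) and (−20, −4).

(−20, −4) and (1, 19)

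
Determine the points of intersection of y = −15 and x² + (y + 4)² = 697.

(−24, −15) and (24, −15)

From the line, y = −15. Substituting:
x² − 576 = 0
x = 24 or x = −24, giving (24, −15) and (−24, −15).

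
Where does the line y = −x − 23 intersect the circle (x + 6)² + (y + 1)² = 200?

Express y = −x − 23 and substitute into the circle:
2x² + 56x + 320 = 0  ⟹  x² + 28x + 160 = 0
x = −8 or x = −20, giving (−8, −15) and (−20, −3).

(−20, −3) and (−8, −15)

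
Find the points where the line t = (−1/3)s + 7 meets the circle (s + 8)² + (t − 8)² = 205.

Substitute t = (21 − s)/3:
10s² + 150s − 1260 = 0  ⟹  s² + 15s − 126 = 0
s = 6 or s = −21, giving (6, 5) and (−21, 14).

(−21, 14) and (6, 5)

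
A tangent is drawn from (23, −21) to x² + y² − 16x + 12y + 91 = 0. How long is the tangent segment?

21

With centre O = (8, −6), |OP|² = 450 and r² = 9.
The tangent meets the radius at right angles, so tangent² = |PO|² − r² = 450 − 9 = 441.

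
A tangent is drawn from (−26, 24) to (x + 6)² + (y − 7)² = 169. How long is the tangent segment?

With centre O = (−6, 7), |OP|² = 689 and r² = 169.
By the tangent–radius right angle, tangent length = √(|PO|² − r²) = √520 = 2√130.

2√130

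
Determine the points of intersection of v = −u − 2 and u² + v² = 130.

(−9, 7) and (7, −9)

Substitute v = −u − 2:
2u² + 4u − 126 = 0  ⟹  u² + 2u − 63 = 0
u = 7 or u = −9, giving (7, −9) and (−9, 7).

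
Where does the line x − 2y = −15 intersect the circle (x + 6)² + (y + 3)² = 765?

Substitute y = (15 + x)/2:
5x² + 90x − 2475 = 0  ⟹  x² + 18x − 495 = 0
x = 15 or x = −33, giving (15, 15) and (−33, −9).

(−33, −9) and (15, 15)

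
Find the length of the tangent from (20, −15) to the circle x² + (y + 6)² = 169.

2√78

With centre O = (0, −6), |OP|² = 481 and r² = 169.
The tangent meets the radius at right angles, so tangent² = |PO|² − r² = 481 − 169 = 312.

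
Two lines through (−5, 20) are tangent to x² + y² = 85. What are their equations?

Write the tangent as mx − y + (20 − m·(−5)) = 0 and set its distance from the centre to √85:
[m·(5) − (−20)]² = 85(m² + 1)
12m² − 40m − 63 = 0, so m = −7/6 or m = 9/2.
Through (−5, 20) these give 7x + 6y = 85 and 9x − 2y = −85.

7x + 6y = 85 and 9x − 2y = −85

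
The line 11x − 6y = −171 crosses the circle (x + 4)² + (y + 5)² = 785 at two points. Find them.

From the line, y = (171 + 11x)/6. Substituting:
157x² + 4710x + 12717 = 0  ⟹  x² + 30x + 81 = 0
x = −3 or x = −27, giving (−3, 23) and (−27, −21).

(−27, −21) and (−3, 23)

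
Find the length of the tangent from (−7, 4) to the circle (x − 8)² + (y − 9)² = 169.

The centre is (8, 9) and r = 13. The square of the distance from P to the centre is 225 + 25 = 250.
The tangent meets the radius at right angles, so tangent² = |PO|² − r² = 250 − 169 = 81.

9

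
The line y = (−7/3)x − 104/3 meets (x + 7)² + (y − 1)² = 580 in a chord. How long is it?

6√58

From the line, y = (−104 − 7x)/3. Substituting:
58x² + 1624x + 6670 = 0  ⟹  x² + 28x + 115 = 0
x = −5 or x = −23, giving (−5, −23) and (−23, 19).
|(−5, −23) − (−23, 19)| = √((18)² + (−42)²) = 6√58.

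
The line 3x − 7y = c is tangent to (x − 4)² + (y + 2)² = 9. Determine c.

c = 26 ± 3√58

For a tangent, require d(centre, line) = r = 3.
|3·4 − 7·(−2) − c| / √58 = 3
|c − (26)| = 3√58.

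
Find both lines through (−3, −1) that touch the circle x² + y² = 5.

Write the tangent as mx − y + (−1 − m·(−3)) = 0 and set its distance from the centre to √5:
[m·(3) − (1)]² = 5(m² + 1)
2m² − 3m − 2 = 0, so m = 2 or m = −1/2.
With m = 2: 2x − y = −5. With m = −1/2: x + 2y = −5.

2x − y = −5 and x + 2y = −5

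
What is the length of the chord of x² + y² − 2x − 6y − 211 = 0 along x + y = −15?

Centre (1, 3), r² = 221. Perpendicular distance d from centre to line = |19| / √2 = 19/√2.
Chord = 2√(r² − d²) = 2·√(81/2) = 9√2.

9√2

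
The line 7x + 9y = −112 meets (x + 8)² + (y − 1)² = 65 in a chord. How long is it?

From the line, y = (−112 − 7x)/9. Substituting:
130x² + 2990x + 14560 = 0  ⟹  x² + 23x + 112 = 0
x = −7 or x = −16, giving (−7, −7) and (−16, 0).
|(−7, −7) − (−16, 0)| = √((9)² + (−7)²) = √130.

√130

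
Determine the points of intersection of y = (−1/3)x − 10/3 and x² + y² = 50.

Express y = (−10 − x)/3 and substitute into the circle:
10x² + 20x − 350 = 0  ⟹  x² + 2x − 35 = 0
x = 5 or x = −7, giving (5, −5) and (−7, −1).

(−7, −1) and (5, −5)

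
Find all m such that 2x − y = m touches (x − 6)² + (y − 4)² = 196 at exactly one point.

For a tangent, require d(centre, line) = r = 14.
|2·6 − 1·4 − m| / √5 = 14
|m − (8)| = 14√5.

m = 8 ± 14√5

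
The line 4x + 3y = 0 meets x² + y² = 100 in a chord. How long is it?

The distance from (0, 0) to the line is 0/√25, and r² = 100.
Chord = 2√(r² − d²) = 2·√(100) = 20.

20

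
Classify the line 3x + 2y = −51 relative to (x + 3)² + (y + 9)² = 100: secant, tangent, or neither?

secant

Centre (−3, −9), r² = 100. Distance² from centre to line = (24)²/13 = 576/13.
Since d² < r², the line cuts the circle twice.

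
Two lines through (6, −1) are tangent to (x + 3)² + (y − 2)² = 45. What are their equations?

2x + y = 11 and x − 2y = 8

Write the tangent as mx − y + (−1 − m·(6)) = 0 and set its distance from the centre to 3√5:
[m·(−9) − (3)]² = 45(m² + 1)
2m² + 3m − 2 = 0, so m = −2 or m = 1/2.
With m = −2: 2x + y = 11. With m = 1/2: x − 2y = 8.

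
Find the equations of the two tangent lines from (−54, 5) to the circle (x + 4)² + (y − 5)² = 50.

A line y − (5) = m(x − (−54)) is tangent when its distance from (−4, 5) is 5√2:
(50m − (0))² = 50(m² + 1)
49m² − 1 = 0, so m = 1/7 or m = −1/7.
With m = 1/7: x − 7y = −89. With m = −1/7: x + 7y = −19.

x − 7y = −89 and x + 7y = −19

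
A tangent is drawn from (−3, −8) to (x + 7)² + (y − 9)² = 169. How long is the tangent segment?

2√34

The centre is (−7, 9) and r = 13. The square of the distance from P to the centre is 16 + 289 = 305.
The tangent meets the radius at right angles, so tangent² = |PO|² − r² = 305 − 169 = 136.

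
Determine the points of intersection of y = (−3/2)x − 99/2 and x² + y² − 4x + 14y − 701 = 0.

From the line, y = (−99 − 3x)/2. Substituting:
13x² + 494x + 4225 = 0  ⟹  x² + 38x + 325 = 0
x = −13 or x = −25, giving (−13, −30) and (−25, −12).

(−25, −12) and (−13, −30)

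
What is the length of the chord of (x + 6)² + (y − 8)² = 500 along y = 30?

The distance from (−6, 8) to the line is 22, and r² = 500.
Chord = 2√(r² − d²) = 2·√(16) = 8.

8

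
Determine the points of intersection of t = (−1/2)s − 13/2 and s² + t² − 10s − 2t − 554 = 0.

Substitute t = (−13 − s)/2:
5s² − 10s − 1995 = 0  ⟹  s² − 2s − 399 = 0
s = 21 or s = −19, giving (21, −17) and (−19, 3).

(−19, 3) and (21, −17)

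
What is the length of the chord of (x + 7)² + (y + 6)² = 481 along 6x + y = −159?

4√37

From the line, y = −6x − 159. Substituting:
37x² + 1850x + 22977 = 0  ⟹  x² + 50x + 621 = 0
x = −23 or x = −27, giving (−23, −21) and (−27, 3).
Chord length = distance between (−23, −21) and (−27, 3) = √592 = 4√37.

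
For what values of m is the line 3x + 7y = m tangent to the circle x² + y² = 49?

Tangency holds when the distance from the centre (0, 0) to the line equals the radius 7:
|3·0 + 7·0 − m| / √58 = 7
|m| = 7√58.

m = ±7√58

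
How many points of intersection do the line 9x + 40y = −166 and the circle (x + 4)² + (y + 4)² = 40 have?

Centre (−4, −4), r² = 40. Distance² from centre to line = (−30)²/1681 = 900/1681.
Since d² < r², the line cuts the circle twice.

2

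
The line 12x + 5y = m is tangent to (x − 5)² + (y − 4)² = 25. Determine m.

m = 15 or m = 145

For a tangent, require d(centre, line) = r = 5.
|12·5 + 5·4 − m| / √169 = 5
|m − (80)| = 5·13, so m = 145 or m = 15.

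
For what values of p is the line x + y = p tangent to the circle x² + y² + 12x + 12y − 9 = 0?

The line touches the circle iff its distance from (−6, −6) is 9:
|1·(−6) + 1·(−6) − p| / √2 = 9
|p − (−12)| = 9√2.

p = −12 ± 9√2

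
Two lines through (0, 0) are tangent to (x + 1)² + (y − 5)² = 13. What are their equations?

2x + 3y = 0 and 3x − 2y = 0

Write the tangent as mx − y + (0 − m·(0)) = 0 and set its distance from the centre to √13:
(−1m − (5))² = 13(m² + 1)
6m² − 5m − 6 = 0, so m = −2/3 or m = 3/2.
With m = −2/3: 2x + 3y = 0. With m = 3/2: 3x − 2y = 0.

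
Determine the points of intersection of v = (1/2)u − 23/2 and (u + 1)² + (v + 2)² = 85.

Express v = (−23 + u)/2 and substitute into the circle:
5u² − 30u + 25 = 0  ⟹  u² − 6u + 5 = 0
u = 5 or u = 1, giving (5, −9) and (1, −11).

(1, −11) and (5, −9)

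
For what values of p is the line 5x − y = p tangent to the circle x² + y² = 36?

Tangency holds when the distance from the centre (0, 0) to the line equals the radius 6:
|5·0 − 1·0 − p| / √26 = 6
|p| = 6√26.

p = ±6√26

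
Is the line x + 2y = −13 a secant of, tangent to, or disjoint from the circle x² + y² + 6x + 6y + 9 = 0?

Centre (−3, −3), r² = 9. Distance² from centre to line = (4)²/5 = 16/5.
Since d² < r², the line cuts the circle twice.

secant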